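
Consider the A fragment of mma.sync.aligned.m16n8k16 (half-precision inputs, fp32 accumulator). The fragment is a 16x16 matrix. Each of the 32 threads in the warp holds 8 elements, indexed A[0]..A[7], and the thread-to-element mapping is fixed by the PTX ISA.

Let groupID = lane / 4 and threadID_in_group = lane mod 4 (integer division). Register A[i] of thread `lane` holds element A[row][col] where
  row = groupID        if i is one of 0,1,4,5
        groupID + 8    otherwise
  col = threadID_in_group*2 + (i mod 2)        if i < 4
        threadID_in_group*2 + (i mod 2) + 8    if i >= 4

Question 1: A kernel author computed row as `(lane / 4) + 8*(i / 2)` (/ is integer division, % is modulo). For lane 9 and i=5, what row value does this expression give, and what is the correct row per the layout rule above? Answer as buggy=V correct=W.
`(lane / 4) + 8*(i / 2)`[9,5]->18
L=9->gid=9>>2=2, tid=9&3=1
[5]->row 2+0=2  col 1·2+1+8=11
row: 18 vs 2

buggy=18 correct=2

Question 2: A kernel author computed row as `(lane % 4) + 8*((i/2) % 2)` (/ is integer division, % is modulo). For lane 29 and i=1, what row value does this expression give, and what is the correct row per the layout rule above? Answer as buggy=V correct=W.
`(lane % 4) + 8*((i/2) % 2)`[29,1]→1
lane 29→29/4=7, 29 mod 4=1
i=1  r:7+0→7  c:2·1+1+0→3
row: 1 vs 7

buggy=1 correct=7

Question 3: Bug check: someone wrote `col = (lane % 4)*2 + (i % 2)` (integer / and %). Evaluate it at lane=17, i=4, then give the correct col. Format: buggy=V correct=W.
`(lane % 4)*2 + (i % 2)`[17,4]->2
17: gid=4,tid=1
[4] (4+0,1*2+0+8) = (4,10)
col: 2 vs 10

buggy=2 correct=10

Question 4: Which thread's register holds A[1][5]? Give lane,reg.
6,1

r=1→G=1,rhi=0  c=5→chi=0,T=2,p=1
L=1*4+2=6  i=0*4+0*2+1=1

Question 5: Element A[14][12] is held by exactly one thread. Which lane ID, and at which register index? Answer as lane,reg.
26,6

r=14⇒gr=6,Rb=1  c=12⇒Cb=1,th=2,odd=0
L=6*4+2=26  i=1*4+1*2+0=6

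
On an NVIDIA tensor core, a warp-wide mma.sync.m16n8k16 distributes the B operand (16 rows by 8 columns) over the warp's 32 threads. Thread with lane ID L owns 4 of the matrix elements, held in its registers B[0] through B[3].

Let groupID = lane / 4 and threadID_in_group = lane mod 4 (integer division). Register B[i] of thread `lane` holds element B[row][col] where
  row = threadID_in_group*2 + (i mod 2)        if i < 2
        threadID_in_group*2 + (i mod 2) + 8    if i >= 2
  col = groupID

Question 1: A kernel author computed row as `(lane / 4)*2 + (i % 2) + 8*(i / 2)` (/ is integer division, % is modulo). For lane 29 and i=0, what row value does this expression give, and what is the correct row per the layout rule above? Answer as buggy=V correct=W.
`(lane / 4)*2 + (i % 2) + 8*(i / 2)`[29,0]=>14
lane 29=>29/4=7, 29 mod 4=1
i=0  r:2·1+0+0=>2  c:7
row: 14 vs 2

buggy=14 correct=2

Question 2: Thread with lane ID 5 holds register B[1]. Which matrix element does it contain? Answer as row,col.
3,1

lane 5: G=1 (5/4), T=1 (5%4)
i=1: r=1*2+1+0=3, c=G=1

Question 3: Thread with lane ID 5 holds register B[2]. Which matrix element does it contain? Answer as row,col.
lane 5=>5/4=1, 5 mod 4=1
i=2  r:2·1+0+8=>10  c:1

10,1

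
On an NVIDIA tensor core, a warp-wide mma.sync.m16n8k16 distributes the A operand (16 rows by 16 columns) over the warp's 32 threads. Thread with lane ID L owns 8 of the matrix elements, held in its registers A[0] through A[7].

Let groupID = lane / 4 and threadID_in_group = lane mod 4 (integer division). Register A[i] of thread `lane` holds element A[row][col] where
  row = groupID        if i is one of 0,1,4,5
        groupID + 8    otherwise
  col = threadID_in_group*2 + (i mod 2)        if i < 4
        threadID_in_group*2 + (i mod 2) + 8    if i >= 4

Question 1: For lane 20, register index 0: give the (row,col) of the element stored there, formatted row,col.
5,0

20: G=5,T=0
[0] (5+0,0*2+0+0) = (5,0)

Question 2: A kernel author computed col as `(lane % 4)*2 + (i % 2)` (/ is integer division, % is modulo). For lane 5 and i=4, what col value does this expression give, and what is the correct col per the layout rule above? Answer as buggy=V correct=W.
buggy=2 correct=10

`(lane % 4)*2 + (i % 2)`[5,4]->2
lane 5: gid=1 (5/4), tid=1 (5%4)
i=4: r=1+0=1, c=1*2+0+8=10
col: 2 vs 10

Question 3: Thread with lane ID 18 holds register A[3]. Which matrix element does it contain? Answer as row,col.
lane 18: gid=4 (18/4), tid=2 (18%4)
i=3: r=4+8=12, c=2*2+1+0=5

12,5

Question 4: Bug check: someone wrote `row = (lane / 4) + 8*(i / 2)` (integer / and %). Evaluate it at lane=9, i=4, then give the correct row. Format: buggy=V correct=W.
`(lane / 4) + 8*(i / 2)`[9,4]->18
lane 9->9/4=2, 9 mod 4=1
i=4  r:2+0->2  c:2·1+0+8->10
row: 18 vs 2

buggy=18 correct=2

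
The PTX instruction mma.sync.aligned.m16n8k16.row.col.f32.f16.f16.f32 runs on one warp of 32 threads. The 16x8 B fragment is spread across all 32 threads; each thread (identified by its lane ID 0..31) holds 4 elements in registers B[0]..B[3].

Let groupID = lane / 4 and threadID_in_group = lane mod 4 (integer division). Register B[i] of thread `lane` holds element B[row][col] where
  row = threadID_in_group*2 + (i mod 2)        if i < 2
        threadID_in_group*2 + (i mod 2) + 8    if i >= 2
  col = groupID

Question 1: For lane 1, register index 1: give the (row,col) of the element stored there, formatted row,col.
1: g=0,t=1
[1] (1*2+1+0,0) = (3,0)

3,0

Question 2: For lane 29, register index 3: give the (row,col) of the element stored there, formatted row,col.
11,7

29: gid=7,tid=1
[3] (1*2+1+8,7) = (11,7)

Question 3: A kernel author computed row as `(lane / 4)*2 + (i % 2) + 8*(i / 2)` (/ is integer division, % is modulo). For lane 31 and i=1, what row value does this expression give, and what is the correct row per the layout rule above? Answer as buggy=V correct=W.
buggy=15 correct=7

`(lane / 4)*2 + (i % 2) + 8*(i / 2)`[31,1]->15
lane 31: gid=7 (31/4), tid=3 (31%4)
i=1: r=3*2+1+0=7, c=gid=7
row: 15 vs 7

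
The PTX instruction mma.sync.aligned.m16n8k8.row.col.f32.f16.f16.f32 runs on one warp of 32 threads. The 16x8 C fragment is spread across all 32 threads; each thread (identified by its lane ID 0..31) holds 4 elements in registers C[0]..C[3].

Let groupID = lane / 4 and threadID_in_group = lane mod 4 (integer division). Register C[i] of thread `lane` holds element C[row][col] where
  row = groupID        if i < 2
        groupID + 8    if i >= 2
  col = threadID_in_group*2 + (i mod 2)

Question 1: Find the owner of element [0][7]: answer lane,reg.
r=0⇒gr=0,Rb=0  c=7⇒th=3,odd=1
L=0*4+3=3  i=0*2+1=1

3,1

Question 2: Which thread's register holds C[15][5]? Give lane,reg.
30,3

r=15→G=7,rhi=1  c=5→T=2,p=1
L=7*4+2=30  i=1*2+1=3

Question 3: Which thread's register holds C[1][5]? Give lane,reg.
6,1

r: 1->gid=1,r8=0  c: 5->tid=2,i&1=1
L=1*4+2=6  i=0*2+1=1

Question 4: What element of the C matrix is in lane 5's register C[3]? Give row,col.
9,3

lane 5⇒5/4=1, 5 mod 4=1
i=3  r:1+8⇒9  c:2·1+1⇒3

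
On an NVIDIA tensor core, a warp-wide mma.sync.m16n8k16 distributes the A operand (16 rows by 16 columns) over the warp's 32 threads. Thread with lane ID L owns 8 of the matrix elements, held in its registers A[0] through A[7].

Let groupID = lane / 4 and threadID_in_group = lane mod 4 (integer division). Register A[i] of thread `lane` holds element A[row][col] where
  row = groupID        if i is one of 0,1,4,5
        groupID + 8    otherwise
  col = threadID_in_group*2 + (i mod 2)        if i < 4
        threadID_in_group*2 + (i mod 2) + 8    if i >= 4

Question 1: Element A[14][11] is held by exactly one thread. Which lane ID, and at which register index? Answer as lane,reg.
25,7

r=14→G=6,rhi=1  c=11→chi=1,T=1,p=1
L=6*4+1=25  i=1*4+1*2+1=7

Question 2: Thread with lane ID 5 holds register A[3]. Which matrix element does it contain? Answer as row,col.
L=5=>grp=5>>2=1, tig=5&3=1
[3]=>row 1+8=9  col 1·2+1+0=3

9,3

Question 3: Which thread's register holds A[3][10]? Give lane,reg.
r:3=>grp=3,rB=0  c:10=>cB=1,tig=1,lo=0
L=3*4+1=13  i=1*4+0*2+0=4

13,4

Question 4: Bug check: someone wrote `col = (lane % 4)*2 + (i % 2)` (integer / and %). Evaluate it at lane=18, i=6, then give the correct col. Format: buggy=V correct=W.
`(lane % 4)*2 + (i % 2)`[18,6]→4
lane 18: G=4 (18/4), T=2 (18%4)
i=6: r=4+8=12, c=2*2+0+8=12
col: 4 vs 12

buggy=4 correct=12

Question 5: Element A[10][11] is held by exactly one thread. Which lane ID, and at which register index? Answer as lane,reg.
r: 10->gid=2,r8=1  c: 11->c8=1,tid=1,i&1=1
L=2*4+1=9  i=1*4+1*2+1=7

9,7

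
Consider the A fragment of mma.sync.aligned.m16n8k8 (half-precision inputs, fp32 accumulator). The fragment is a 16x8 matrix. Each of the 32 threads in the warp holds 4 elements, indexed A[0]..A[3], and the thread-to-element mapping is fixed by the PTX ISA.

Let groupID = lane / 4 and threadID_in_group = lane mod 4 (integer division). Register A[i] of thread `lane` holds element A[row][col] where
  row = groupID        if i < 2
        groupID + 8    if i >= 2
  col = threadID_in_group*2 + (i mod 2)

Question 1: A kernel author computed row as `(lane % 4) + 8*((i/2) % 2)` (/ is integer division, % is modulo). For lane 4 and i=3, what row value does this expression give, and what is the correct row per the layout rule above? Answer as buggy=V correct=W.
`(lane % 4) + 8*((i/2) % 2)`[4,3]=>8
lane 4=>4/4=1, 4 mod 4=0
i=3  r:1+8=>9  c:2·0+1=>1
row: 8 vs 9

buggy=8 correct=9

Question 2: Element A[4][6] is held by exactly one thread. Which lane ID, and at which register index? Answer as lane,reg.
r=4->g=4,rb=0  c=6->t=3,b0=0
L=4*4+3=19  i=0*2+0=0

19,0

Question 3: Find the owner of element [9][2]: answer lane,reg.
r: 9->gid=1,r8=1  c: 2->tid=1,i&1=0
L=1*4+1=5  i=1*2+0=2

5,2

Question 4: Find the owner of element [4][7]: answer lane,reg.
r=4->g=4,rb=0  c=7->t=3,b0=1
L=4*4+3=19  i=0*2+1=1

19,1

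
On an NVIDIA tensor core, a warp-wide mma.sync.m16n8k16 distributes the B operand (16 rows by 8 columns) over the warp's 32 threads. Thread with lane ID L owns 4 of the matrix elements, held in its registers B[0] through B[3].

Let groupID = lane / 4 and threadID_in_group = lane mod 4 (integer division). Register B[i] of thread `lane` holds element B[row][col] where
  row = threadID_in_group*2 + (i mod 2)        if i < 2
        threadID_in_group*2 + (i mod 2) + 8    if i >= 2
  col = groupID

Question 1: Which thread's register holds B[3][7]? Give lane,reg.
c=7⇒gr=7  r=3⇒Rb=0,th=1,odd=1
L=7*4+1=29  i=0*2+1=1

29,1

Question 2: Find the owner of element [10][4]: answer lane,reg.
c=4→G=4  r=10→rhi=1,T=1,p=0
L=4*4+1=17  i=1*2+0=2

17,2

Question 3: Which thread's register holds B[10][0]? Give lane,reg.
c=0⇒gr=0  r=10⇒Rb=1,th=1,odd=0
L=0*4+1=1  i=1*2+0=2

1,2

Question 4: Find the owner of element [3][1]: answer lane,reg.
c=1→G=1  r=3→rhi=0,T=1,p=1
L=1*4+1=5  i=0*2+1=1

5,1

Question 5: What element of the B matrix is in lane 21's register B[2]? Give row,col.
10,5

lane 21: gr=5 (21/4), th=1 (21%4)
i=2: r=1*2+0+8=10, c=gr=5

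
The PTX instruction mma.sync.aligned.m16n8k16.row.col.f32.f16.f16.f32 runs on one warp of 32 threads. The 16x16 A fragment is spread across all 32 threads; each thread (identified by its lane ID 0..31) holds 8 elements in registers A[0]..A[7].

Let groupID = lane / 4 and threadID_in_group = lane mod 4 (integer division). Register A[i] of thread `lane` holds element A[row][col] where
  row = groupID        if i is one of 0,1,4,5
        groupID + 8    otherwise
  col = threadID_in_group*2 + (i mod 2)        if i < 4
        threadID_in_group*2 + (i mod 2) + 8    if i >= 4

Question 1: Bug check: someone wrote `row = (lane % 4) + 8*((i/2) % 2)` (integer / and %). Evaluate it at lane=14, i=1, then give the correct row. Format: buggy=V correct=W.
`(lane % 4) + 8*((i/2) % 2)`[14,1]→2
lane 14→14/4=3, 14 mod 4=2
i=1  r:3+0→3  c:2·2+1+0→5
row: 2 vs 3

buggy=2 correct=3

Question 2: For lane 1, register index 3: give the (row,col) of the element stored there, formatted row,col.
1: grp=0,tig=1
[3] (0+8,1*2+1+0) = (8,3)

8,3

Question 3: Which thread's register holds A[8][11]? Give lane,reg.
r=8⇒gr=0,Rb=1  c=11⇒Cb=1,th=1,odd=1
L=0*4+1=1  i=1*4+1*2+1=7

1,7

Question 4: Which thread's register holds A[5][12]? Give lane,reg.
r=5⇒gr=5,Rb=0  c=12⇒Cb=1,th=2,odd=0
L=5*4+2=22  i=1*4+0*2+0=4

22,4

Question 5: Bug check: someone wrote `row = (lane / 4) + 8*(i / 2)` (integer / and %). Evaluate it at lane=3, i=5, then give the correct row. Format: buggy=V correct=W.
`(lane / 4) + 8*(i / 2)`[3,5]->16
3: g=0,t=3
[5] (0+0,3*2+1+8) = (0,15)
row: 16 vs 0

buggy=16 correct=0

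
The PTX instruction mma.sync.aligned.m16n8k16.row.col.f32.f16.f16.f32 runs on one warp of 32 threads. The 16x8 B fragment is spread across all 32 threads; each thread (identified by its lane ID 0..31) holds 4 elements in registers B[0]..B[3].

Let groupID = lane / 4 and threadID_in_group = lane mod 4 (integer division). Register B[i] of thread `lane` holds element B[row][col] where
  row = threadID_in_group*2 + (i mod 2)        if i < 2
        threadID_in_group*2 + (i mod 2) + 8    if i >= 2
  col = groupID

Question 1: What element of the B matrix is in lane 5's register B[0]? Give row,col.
2,1

L=5->g=5>>2=1, t=5&3=1
[0]->row 1·2+0+0=2  col g=1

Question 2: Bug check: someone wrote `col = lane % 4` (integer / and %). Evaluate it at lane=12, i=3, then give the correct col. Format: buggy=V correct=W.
`lane % 4`[12,3]->0
L=12->gid=12>>2=3, tid=12&3=0
[3]->row 0·2+1+8=9  col gid=3
col: 0 vs 3

buggy=0 correct=3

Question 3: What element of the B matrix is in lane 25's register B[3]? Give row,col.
lane 25→25/4=6, 25 mod 4=1
i=3  r:2·1+1+8→11  c:6

11,6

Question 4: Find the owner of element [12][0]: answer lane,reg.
2,2

c=0->g=0  r=12->rb=1,t=2,b0=0
L=0*4+2=2  i=1*2+0=2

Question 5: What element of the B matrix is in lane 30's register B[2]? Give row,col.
lane 30->30/4=7, 30 mod 4=2
i=2  r:2·2+0+8->12  c:7

12,7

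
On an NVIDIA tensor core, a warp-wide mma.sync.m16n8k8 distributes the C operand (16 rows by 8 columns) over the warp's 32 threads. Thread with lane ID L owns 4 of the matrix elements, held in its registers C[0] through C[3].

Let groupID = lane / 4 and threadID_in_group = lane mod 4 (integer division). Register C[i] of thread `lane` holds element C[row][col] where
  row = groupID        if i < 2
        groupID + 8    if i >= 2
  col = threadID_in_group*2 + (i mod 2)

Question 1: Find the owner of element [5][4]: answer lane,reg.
r:5=>grp=5,rB=0  c:4=>tig=2,lo=0
L=5*4+2=22  i=0*2+0=0

22,0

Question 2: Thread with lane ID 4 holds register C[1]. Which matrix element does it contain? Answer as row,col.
lane 4: gid=1 (4/4), tid=0 (4%4)
i=1: r=1+0=1, c=0*2+1=1

1,1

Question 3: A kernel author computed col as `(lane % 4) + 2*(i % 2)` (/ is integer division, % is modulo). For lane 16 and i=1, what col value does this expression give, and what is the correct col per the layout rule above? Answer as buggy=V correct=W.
`(lane % 4) + 2*(i % 2)`[16,1]=>2
lane 16=>16/4=4, 16 mod 4=0
i=1  r:4+0=>4  c:2·0+1=>1
col: 2 vs 1

buggy=2 correct=1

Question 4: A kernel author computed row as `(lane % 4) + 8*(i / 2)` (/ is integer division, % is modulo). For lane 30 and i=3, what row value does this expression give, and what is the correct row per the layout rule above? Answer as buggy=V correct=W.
buggy=10 correct=15

`(lane % 4) + 8*(i / 2)`[30,3]→10
30: G=7,T=2
[3] (7+8,2*2+1) = (15,5)
row: 10 vs 15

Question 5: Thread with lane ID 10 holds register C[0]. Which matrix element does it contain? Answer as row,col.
2,4

lane 10: gr=2 (10/4), th=2 (10%4)
i=0: r=2+0=2, c=2*2+0=4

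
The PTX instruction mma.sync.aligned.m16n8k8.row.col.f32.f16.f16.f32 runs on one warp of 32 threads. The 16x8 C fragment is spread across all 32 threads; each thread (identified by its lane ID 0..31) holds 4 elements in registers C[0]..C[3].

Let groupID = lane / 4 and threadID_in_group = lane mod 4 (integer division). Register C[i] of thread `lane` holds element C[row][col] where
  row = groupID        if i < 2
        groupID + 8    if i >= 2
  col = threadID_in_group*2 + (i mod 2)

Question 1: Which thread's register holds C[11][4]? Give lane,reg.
r:11=>grp=3,rB=1  c:4=>tig=2,lo=0
L=3*4+2=14  i=1*2+0=2

14,2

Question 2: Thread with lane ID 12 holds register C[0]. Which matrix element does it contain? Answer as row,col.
3,0

lane 12: gid=3 (12/4), tid=0 (12%4)
i=0: r=3+0=3, c=0*2+0=0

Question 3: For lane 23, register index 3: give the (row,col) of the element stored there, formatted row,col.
lane 23->23/4=5, 23 mod 4=3
i=3  r:5+8->13  c:2·3+1->7

13,7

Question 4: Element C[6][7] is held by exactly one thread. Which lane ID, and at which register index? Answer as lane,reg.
r: 6->gid=6,r8=0  c: 7->tid=3,i&1=1
L=6*4+3=27  i=0*2+1=1

27,1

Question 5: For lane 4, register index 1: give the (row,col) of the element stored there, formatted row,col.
lane 4⇒4/4=1, 4 mod 4=0
i=1  r:1+0⇒1  c:2·0+1⇒1

1,1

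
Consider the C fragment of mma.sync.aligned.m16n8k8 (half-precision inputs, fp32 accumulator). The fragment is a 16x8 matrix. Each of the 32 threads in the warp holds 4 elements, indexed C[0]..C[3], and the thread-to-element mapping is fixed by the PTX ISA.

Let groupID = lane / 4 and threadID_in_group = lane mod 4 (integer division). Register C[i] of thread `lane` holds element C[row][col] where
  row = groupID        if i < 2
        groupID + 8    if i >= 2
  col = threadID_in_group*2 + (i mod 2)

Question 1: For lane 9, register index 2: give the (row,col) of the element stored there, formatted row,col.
9: g=2,t=1
[2] (2+8,1*2+0) = (10,2)

10,2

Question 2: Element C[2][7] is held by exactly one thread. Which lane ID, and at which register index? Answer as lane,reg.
r=2->g=2,rb=0  c=7->t=3,b0=1
L=2*4+3=11  i=0*2+1=1

11,1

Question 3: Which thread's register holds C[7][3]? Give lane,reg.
29,1

r: 7->gid=7,r8=0  c: 3->tid=1,i&1=1
L=7*4+1=29  i=0*2+1=1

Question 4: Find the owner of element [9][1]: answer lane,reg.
r=9→G=1,rhi=1  c=1→T=0,p=1
L=1*4+0=4  i=1*2+1=3

4,3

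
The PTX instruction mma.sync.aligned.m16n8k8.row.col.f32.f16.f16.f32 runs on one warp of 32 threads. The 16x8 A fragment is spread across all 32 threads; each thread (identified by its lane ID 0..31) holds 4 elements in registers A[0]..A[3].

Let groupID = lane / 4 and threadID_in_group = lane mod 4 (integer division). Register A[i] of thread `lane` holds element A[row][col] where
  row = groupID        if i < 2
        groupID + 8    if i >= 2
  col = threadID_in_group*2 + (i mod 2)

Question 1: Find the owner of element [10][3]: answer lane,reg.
9,3

r=10→G=2,rhi=1  c=3→T=1,p=1
L=2*4+1=9  i=1*2+1=3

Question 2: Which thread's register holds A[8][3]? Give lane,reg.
r=8->g=0,rb=1  c=3->t=1,b0=1
L=0*4+1=1  i=1*2+1=3

1,3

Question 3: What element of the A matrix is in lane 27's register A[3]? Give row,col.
14,7

27: G=6,T=3
[3] (6+8,3*2+1) = (14,7)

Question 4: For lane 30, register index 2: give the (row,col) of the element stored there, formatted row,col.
15,4

30: gid=7,tid=2
[2] (7+8,2*2+0) = (15,4)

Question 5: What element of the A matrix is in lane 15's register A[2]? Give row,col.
lane 15⇒15/4=3, 15 mod 4=3
i=2  r:3+8⇒11  c:2·3+0⇒6

11,6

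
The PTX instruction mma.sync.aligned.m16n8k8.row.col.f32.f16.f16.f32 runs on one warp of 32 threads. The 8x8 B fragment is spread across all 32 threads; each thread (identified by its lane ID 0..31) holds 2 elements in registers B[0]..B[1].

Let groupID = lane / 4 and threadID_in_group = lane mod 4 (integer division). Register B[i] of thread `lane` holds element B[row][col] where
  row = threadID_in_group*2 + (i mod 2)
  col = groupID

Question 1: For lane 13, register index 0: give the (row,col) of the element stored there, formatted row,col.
2,3

lane 13: grp=3 (13/4), tig=1 (13%4)
i=0: r=1*2+0=2, c=grp=3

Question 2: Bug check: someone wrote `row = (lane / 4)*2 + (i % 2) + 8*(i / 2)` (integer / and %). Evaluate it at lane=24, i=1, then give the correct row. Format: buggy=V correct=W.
buggy=13 correct=1

`(lane / 4)*2 + (i % 2) + 8*(i / 2)`[24,1]->13
24: g=6,t=0
[1] (0*2+1,6) = (1,6)
row: 13 vs 1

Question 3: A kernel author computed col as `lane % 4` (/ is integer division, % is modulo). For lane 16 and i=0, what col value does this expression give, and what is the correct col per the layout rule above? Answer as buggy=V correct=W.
buggy=0 correct=4

`lane % 4`[16,0]->0
L=16->g=16>>2=4, t=16&3=0
[0]->row 0·2+0=0  col g=4
col: 0 vs 4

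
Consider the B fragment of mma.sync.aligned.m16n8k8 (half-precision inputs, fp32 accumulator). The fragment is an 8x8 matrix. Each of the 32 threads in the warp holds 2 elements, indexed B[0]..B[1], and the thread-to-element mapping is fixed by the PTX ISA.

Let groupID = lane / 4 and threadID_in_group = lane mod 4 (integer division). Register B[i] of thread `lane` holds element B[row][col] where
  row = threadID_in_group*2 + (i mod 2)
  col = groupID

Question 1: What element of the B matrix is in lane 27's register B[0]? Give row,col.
6,6

27: gid=6,tid=3
[0] (3*2+0,6) = (6,6)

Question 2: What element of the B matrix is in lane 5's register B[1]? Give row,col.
5: grp=1,tig=1
[1] (1*2+1,1) = (3,1)

3,1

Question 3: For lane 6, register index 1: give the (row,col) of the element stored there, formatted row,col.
L=6->gid=6>>2=1, tid=6&3=2
[1]->row 2·2+1=5  col gid=1

5,1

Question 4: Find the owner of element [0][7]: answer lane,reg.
28,0

c: 7->gid=7  r: 0->tid=0,i&1=0
L=7*4+0=28  i=0=0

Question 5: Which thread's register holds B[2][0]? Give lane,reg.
1,0

c=0→G=0  r=2→T=1,p=0
L=0*4+1=1  i=0=0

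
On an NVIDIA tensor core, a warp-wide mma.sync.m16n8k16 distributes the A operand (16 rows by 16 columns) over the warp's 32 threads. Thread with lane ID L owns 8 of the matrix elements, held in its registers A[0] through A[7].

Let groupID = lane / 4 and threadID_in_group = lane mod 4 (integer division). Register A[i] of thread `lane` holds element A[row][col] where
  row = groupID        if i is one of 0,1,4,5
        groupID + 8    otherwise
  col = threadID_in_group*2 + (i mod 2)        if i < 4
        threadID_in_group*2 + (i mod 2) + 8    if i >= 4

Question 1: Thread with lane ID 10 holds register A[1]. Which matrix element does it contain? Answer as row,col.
lane 10: g=2 (10/4), t=2 (10%4)
i=1: r=2+0=2, c=2*2+1+0=5

2,5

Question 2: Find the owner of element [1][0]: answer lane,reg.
r=1->g=1,rb=0  c=0->cb=0,t=0,b0=0
L=1*4+0=4  i=0*4+0*2+0=0

4,0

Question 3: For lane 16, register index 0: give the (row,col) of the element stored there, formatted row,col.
16: g=4,t=0
[0] (4+0,0*2+0+0) = (4,0)

4,0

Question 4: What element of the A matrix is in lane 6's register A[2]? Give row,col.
9,4

L=6=>grp=6>>2=1, tig=6&3=2
[2]=>row 1+8=9  col 2·2+0+0=4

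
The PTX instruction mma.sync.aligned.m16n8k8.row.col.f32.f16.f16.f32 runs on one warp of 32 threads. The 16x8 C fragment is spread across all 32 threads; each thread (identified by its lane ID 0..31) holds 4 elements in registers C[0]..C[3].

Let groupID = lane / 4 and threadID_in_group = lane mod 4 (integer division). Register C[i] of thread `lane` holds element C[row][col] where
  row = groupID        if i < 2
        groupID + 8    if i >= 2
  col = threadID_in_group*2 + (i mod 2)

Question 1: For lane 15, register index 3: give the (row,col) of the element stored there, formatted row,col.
11,7

lane 15->15/4=3, 15 mod 4=3
i=3  r:3+8->11  c:2·3+1->7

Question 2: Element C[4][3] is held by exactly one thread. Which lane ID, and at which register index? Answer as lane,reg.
r=4->g=4,rb=0  c=3->t=1,b0=1
L=4*4+1=17  i=0*2+1=1

17,1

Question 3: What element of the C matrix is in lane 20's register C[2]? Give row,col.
13,0

lane 20→20/4=5, 20 mod 4=0
i=2  r:5+8→13  c:2·0+0→0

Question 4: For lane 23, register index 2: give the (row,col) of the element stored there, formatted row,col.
13,6

L=23→G=23>>2=5, T=23&3=3
[2]→row 5+8=13  col 3·2+0=6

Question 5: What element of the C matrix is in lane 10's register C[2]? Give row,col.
10,4

10: G=2,T=2
[2] (2+8,2*2+0) = (10,4)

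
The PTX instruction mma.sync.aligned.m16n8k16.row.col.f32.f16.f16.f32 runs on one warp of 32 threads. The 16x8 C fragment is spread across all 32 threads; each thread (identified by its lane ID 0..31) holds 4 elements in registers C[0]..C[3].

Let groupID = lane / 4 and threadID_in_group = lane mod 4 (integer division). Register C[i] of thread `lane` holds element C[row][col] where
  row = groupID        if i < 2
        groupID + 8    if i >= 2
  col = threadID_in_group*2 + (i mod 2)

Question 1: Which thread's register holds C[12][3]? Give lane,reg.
r:12=>grp=4,rB=1  c:3=>tig=1,lo=1
L=4*4+1=17  i=1*2+1=3

17,3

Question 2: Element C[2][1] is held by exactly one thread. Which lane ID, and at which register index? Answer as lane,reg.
8,1

r: 2->gid=2,r8=0  c: 1->tid=0,i&1=1
L=2*4+0=8  i=0*2+1=1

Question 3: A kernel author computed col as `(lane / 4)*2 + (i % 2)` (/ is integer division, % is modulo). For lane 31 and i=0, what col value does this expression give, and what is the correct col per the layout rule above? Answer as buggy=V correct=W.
`(lane / 4)*2 + (i % 2)`[31,0]=>14
lane 31=>31/4=7, 31 mod 4=3
i=0  r:7+0=>7  c:2·3+0=>6
col: 14 vs 6

buggy=14 correct=6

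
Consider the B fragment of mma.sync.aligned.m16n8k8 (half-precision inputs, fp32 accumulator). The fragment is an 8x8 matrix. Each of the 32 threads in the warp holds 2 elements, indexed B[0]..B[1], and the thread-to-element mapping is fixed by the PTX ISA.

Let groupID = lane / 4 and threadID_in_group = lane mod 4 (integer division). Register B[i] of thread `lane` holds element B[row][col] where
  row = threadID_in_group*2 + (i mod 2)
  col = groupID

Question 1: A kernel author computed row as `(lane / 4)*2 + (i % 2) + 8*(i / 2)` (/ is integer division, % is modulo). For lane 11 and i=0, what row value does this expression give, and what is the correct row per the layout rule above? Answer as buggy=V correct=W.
`(lane / 4)*2 + (i % 2) + 8*(i / 2)`[11,0]->4
L=11->g=11>>2=2, t=11&3=3
[0]->row 3·2+0=6  col g=2
row: 4 vs 6

buggy=4 correct=6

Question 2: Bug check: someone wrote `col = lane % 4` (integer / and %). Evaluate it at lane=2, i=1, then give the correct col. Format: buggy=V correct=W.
buggy=2 correct=0

`lane % 4`[2,1]→2
lane 2→2/4=0, 2 mod 4=2
i=1  r:2·2+1→5  c:0
col: 2 vs 0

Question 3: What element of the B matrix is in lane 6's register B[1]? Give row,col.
5,1

lane 6->6/4=1, 6 mod 4=2
i=1  r:2·2+1->5  c:1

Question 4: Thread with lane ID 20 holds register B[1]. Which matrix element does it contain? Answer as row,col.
lane 20: g=5 (20/4), t=0 (20%4)
i=1: r=0*2+1=1, c=g=5

1,5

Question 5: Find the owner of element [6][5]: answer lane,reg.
c=5→G=5  r=6→T=3,p=0
L=5*4+3=23  i=0=0

23,0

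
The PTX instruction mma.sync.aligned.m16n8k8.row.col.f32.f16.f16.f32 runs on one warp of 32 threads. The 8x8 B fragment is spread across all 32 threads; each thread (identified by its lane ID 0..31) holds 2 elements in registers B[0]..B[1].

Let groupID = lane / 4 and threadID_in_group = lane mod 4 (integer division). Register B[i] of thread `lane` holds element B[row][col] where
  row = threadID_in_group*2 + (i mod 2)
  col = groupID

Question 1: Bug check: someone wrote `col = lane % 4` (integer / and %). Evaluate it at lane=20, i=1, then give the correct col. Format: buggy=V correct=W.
buggy=0 correct=5

`lane % 4`[20,1]⇒0
lane 20: gr=5 (20/4), th=0 (20%4)
i=1: r=0*2+1=1, c=gr=5
col: 0 vs 5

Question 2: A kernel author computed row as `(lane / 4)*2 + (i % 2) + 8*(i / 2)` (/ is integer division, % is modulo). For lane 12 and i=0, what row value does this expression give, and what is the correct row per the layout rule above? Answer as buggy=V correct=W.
`(lane / 4)*2 + (i % 2) + 8*(i / 2)`[12,0]->6
12: gid=3,tid=0
[0] (0*2+0,3) = (0,3)
row: 6 vs 0

buggy=6 correct=0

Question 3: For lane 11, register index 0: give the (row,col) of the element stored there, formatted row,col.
6,2

L=11=>grp=11>>2=2, tig=11&3=3
[0]=>row 3·2+0=6  col grp=2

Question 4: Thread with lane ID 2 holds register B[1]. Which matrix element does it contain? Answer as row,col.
lane 2→2/4=0, 2 mod 4=2
i=1  r:2·2+1→5  c:0

5,0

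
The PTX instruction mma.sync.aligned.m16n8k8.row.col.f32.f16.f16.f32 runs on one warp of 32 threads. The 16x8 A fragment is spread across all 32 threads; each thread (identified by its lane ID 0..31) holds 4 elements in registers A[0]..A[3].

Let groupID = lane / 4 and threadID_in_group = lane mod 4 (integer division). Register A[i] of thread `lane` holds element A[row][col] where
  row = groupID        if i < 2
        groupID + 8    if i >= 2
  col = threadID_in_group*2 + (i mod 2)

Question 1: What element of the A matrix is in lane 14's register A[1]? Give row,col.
lane 14⇒14/4=3, 14 mod 4=2
i=1  r:3+0⇒3  c:2·2+1⇒5

3,5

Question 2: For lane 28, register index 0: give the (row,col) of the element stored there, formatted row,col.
7,0

L=28=>grp=28>>2=7, tig=28&3=0
[0]=>row 7+0=7  col 0·2+0=0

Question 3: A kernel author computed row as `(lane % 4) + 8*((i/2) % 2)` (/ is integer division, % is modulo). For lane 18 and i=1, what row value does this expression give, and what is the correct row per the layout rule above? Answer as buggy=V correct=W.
`(lane % 4) + 8*((i/2) % 2)`[18,1]→2
L=18→G=18>>2=4, T=18&3=2
[1]→row 4+0=4  col 2·2+1=5
row: 2 vs 4

buggy=2 correct=4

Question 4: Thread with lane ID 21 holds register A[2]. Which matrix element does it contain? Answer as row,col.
13,2

lane 21: G=5 (21/4), T=1 (21%4)
i=2: r=5+8=13, c=1*2+0=2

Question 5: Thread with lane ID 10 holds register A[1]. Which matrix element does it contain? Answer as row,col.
2,5

10: grp=2,tig=2
[1] (2+0,2*2+1) = (2,5)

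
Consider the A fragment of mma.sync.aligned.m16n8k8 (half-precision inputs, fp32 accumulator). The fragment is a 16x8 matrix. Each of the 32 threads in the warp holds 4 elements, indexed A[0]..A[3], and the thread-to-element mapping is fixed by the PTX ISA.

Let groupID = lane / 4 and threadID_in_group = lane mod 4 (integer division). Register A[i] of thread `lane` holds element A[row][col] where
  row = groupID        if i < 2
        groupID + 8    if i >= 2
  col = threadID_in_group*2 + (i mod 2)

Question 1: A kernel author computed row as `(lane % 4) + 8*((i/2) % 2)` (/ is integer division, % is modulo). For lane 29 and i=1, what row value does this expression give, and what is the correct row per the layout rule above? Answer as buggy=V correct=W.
`(lane % 4) + 8*((i/2) % 2)`[29,1]->1
lane 29->29/4=7, 29 mod 4=1
i=1  r:7+0->7  c:2·1+1->3
row: 1 vs 7

buggy=1 correct=7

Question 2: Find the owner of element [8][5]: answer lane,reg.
2,3

r=8->g=0,rb=1  c=5->t=2,b0=1
L=0*4+2=2  i=1*2+1=3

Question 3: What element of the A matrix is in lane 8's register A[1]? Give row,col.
lane 8=>8/4=2, 8 mod 4=0
i=1  r:2+0=>2  c:2·0+1=>1

2,1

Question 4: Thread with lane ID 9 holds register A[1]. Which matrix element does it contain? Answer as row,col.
lane 9=>9/4=2, 9 mod 4=1
i=1  r:2+0=>2  c:2·1+1=>3

2,3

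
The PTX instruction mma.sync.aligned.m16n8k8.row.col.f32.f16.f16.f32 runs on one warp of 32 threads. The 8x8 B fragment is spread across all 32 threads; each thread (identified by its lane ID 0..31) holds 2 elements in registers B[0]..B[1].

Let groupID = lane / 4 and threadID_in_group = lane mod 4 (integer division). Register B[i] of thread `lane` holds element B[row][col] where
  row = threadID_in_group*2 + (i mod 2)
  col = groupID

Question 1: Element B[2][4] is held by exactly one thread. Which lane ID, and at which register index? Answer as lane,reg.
c=4→G=4  r=2→T=1,p=0
L=4*4+1=17  i=0=0

17,0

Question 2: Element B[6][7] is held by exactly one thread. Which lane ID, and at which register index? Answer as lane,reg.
31,0

c: 7->gid=7  r: 6->tid=3,i&1=0
L=7*4+3=31  i=0=0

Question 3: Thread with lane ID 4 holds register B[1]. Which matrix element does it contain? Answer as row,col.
1,1

lane 4: gr=1 (4/4), th=0 (4%4)
i=1: r=0*2+1=1, c=gr=1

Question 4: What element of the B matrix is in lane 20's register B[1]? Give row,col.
20: G=5,T=0
[1] (0*2+1,5) = (1,5)

1,5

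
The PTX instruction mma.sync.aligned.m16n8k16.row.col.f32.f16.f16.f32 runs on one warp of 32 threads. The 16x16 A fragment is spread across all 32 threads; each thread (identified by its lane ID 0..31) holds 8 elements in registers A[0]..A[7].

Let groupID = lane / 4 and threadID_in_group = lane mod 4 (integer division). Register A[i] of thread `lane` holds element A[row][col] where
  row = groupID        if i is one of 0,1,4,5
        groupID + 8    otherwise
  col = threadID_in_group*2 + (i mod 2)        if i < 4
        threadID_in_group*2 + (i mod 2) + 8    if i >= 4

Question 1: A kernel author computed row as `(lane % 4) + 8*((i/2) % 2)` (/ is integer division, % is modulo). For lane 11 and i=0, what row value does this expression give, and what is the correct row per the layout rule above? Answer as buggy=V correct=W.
`(lane % 4) + 8*((i/2) % 2)`[11,0]→3
L=11→G=11>>2=2, T=11&3=3
[0]→row 2+0=2  col 3·2+0+0=6
row: 3 vs 2

buggy=3 correct=2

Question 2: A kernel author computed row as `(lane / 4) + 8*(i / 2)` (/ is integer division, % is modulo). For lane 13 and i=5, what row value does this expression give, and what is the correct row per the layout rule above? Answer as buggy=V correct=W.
buggy=19 correct=3

`(lane / 4) + 8*(i / 2)`[13,5]->19
L=13->g=13>>2=3, t=13&3=1
[5]->row 3+0=3  col 1·2+1+8=11
row: 19 vs 3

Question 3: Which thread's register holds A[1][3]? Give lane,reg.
r:1=>grp=1,rB=0  c:3=>cB=0,tig=1,lo=1
L=1*4+1=5  i=0*4+0*2+1=1

5,1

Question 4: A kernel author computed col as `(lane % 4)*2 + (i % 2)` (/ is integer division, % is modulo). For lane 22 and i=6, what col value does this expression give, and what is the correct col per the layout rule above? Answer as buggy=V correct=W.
buggy=4 correct=12

`(lane % 4)*2 + (i % 2)`[22,6]->4
lane 22: gid=5 (22/4), tid=2 (22%4)
i=6: r=5+8=13, c=2*2+0+8=12
col: 4 vs 12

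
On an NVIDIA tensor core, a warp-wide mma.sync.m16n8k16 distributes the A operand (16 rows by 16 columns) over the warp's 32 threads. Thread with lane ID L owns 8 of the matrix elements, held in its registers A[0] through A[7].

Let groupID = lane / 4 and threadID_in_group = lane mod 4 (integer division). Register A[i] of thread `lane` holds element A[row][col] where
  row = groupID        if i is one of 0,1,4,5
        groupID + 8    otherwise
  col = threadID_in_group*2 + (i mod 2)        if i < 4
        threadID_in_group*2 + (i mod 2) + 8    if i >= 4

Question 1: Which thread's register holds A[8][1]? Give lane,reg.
0,3

r=8->g=0,rb=1  c=1->cb=0,t=0,b0=1
L=0*4+0=0  i=0*4+1*2+1=3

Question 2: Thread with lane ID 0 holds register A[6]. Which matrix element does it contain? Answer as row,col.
lane 0: G=0 (0/4), T=0 (0%4)
i=6: r=0+8=8, c=0*2+0+8=8

8,8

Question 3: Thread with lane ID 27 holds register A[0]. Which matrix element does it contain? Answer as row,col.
6,6

lane 27->27/4=6, 27 mod 4=3
i=0  r:6+0->6  c:2·3+0+0->6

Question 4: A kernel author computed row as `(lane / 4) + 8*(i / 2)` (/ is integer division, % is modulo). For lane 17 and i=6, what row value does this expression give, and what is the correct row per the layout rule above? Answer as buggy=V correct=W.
buggy=28 correct=12

`(lane / 4) + 8*(i / 2)`[17,6]->28
17: gid=4,tid=1
[6] (4+8,1*2+0+8) = (12,10)
row: 28 vs 12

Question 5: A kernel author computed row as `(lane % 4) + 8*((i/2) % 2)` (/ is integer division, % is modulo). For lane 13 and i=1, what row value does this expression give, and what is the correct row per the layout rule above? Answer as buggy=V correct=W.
buggy=1 correct=3

`(lane % 4) + 8*((i/2) % 2)`[13,1]->1
lane 13: gid=3 (13/4), tid=1 (13%4)
i=1: r=3+0=3, c=1*2+1+0=3
row: 1 vs 3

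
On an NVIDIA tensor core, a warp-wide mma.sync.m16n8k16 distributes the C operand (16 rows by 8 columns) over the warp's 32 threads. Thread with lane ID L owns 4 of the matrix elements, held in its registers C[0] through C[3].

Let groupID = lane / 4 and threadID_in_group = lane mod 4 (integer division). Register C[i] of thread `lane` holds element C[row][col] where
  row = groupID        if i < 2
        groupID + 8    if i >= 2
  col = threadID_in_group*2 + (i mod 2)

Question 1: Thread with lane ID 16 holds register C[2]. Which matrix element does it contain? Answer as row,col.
12,0

16: g=4,t=0
[2] (4+8,0*2+0) = (12,0)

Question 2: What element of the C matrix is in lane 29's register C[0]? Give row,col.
29: g=7,t=1
[0] (7+0,1*2+0) = (7,2)

7,2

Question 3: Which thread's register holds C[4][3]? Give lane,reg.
17,1

r=4⇒gr=4,Rb=0  c=3⇒th=1,odd=1
L=4*4+1=17  i=0*2+1=1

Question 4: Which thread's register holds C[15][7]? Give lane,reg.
r=15→G=7,rhi=1  c=7→T=3,p=1
L=7*4+3=31  i=1*2+1=3

31,3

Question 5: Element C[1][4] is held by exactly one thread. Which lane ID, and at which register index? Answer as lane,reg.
6,0

r=1⇒gr=1,Rb=0  c=4⇒th=2,odd=0
L=1*4+2=6  i=0*2+0=0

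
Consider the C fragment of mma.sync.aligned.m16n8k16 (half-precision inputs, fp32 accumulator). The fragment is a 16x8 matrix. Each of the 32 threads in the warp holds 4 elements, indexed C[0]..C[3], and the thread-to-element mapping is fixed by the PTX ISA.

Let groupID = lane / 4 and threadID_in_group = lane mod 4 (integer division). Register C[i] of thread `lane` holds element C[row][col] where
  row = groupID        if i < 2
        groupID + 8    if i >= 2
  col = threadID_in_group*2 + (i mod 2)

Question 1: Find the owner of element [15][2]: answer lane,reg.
r=15→G=7,rhi=1  c=2→T=1,p=0
L=7*4+1=29  i=1*2+0=2

29,2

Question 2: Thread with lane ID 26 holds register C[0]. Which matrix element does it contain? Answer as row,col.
lane 26⇒26/4=6, 26 mod 4=2
i=0  r:6+0⇒6  c:2·2+0⇒4

6,4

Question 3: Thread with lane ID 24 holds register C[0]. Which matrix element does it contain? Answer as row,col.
6,0

L=24=>grp=24>>2=6, tig=24&3=0
[0]=>row 6+0=6  col 0·2+0=0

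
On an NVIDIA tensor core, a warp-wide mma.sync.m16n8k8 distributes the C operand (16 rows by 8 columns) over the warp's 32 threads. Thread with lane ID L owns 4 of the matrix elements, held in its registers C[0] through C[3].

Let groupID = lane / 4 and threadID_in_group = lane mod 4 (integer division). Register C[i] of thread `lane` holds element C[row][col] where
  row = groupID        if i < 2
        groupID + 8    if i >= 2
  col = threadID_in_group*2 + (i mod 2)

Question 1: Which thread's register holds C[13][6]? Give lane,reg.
r: 13->gid=5,r8=1  c: 6->tid=3,i&1=0
L=5*4+3=23  i=1*2+0=2

23,2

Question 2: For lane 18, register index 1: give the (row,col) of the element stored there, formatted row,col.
lane 18: gr=4 (18/4), th=2 (18%4)
i=1: r=4+0=4, c=2*2+1=5

4,5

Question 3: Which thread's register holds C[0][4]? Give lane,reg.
2,0

r=0⇒gr=0,Rb=0  c=4⇒th=2,odd=0
L=0*4+2=2  i=0*2+0=0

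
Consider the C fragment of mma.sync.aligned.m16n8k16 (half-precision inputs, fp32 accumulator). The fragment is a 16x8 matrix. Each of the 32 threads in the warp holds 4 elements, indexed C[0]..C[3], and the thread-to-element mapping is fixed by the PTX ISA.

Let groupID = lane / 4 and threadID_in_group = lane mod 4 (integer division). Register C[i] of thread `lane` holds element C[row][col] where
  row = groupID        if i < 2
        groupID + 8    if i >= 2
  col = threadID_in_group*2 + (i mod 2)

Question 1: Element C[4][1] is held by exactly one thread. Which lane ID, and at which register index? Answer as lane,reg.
r: 4->gid=4,r8=0  c: 1->tid=0,i&1=1
L=4*4+0=16  i=0*2+1=1

16,1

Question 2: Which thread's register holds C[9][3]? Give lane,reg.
5,3

r: 9->gid=1,r8=1  c: 3->tid=1,i&1=1
L=1*4+1=5  i=1*2+1=3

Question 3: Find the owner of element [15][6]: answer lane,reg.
31,2

r: 15->gid=7,r8=1  c: 6->tid=3,i&1=0
L=7*4+3=31  i=1*2+0=2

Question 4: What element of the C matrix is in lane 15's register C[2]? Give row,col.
L=15⇒gr=15>>2=3, th=15&3=3
[2]⇒row 3+8=11  col 3·2+0=6

11,6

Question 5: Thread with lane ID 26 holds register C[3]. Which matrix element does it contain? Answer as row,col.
14,5

lane 26->26/4=6, 26 mod 4=2
i=3  r:6+8->14  c:2·2+1->5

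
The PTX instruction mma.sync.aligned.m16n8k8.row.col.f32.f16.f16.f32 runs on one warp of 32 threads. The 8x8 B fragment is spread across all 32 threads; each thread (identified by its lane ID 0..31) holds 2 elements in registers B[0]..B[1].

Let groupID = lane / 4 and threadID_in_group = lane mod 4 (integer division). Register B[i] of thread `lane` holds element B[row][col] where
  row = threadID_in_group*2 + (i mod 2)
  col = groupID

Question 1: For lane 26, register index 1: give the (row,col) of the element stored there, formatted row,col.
5,6

lane 26->26/4=6, 26 mod 4=2
i=1  r:2·2+1->5  c:6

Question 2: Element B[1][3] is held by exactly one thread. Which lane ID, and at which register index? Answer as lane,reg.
c=3->g=3  r=1->t=0,b0=1
L=3*4+0=12  i=1=1

12,1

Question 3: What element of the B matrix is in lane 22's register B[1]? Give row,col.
5,5

22: gid=5,tid=2
[1] (2*2+1,5) = (5,5)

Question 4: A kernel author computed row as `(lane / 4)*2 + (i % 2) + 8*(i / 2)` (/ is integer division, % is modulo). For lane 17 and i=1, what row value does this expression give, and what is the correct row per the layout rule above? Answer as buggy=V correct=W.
`(lane / 4)*2 + (i % 2) + 8*(i / 2)`[17,1]->9
L=17->g=17>>2=4, t=17&3=1
[1]->row 1·2+1=3  col g=4
row: 9 vs 3

buggy=9 correct=3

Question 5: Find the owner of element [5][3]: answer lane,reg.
14,1

c:3=>grp=3  r:5=>tig=2,lo=1
L=3*4+2=14  i=1=1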